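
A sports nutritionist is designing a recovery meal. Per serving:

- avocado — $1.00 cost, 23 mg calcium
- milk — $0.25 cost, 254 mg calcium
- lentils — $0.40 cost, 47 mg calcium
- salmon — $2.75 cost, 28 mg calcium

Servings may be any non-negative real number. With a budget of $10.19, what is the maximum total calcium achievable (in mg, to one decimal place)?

Calcium per dollar: milk 1016, lentils 117.5, avocado 23, salmon 10.18.
With no serving limits, spend the whole cost allowance on milk: $10.19 / $0.25 × 254 mg = 10353.0 mg.

10353.0 mg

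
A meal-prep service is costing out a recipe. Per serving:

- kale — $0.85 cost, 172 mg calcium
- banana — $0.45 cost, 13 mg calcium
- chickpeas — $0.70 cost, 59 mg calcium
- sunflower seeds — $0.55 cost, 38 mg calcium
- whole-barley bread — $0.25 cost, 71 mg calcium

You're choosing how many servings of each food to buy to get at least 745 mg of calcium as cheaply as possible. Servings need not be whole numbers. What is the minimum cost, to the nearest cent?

Cost per mg of calcium: whole-barley bread $0.0035, kale $0.0049, chickpeas $0.0119, sunflower seeds $0.0145, banana $0.0346.
With no serving limits, use only whole-barley bread: 745 mg / 71 mg = 10.49 servings × $0.25 = $2.62.

$2.62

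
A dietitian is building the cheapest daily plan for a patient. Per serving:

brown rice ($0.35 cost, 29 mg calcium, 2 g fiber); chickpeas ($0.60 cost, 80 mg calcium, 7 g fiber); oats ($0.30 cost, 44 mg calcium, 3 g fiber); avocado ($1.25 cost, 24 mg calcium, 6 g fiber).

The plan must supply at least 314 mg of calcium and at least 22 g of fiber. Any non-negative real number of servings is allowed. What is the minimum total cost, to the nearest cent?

For a min-cost LP with two ≥-constraints, a basic feasible solution has at most two positive variables.
brown rice only: max(314/29, 22/2) = 11 servings → $3.85.
chickpeas only: max(314/80, 22/7) = 3.925 servings → $2.35.
oats only: max(314/44, 22/3) = 7.333 servings → $2.20.
avocado only: max(314/24, 22/6) = 13.08 servings → $16.35.
brown rice + chickpeas with both tight: 10.19 servings and 0.2326 servings → $3.70.
brown rice + oats: the both-tight solution has a negative serving — not a feasible corner.
brown rice + avocado with both tight: 10.76 servings and 0.07937 servings → $3.87.
chickpeas + oats with both tight: 0.3824 servings and 6.441 servings → $2.16.
chickpeas + avocado: the both-tight solution has a negative serving — not a feasible corner.
oats + avocado with both tight: 7.062 servings and 0.1354 servings → $2.29.
Cheapest feasible corner: $2.16.

$2.16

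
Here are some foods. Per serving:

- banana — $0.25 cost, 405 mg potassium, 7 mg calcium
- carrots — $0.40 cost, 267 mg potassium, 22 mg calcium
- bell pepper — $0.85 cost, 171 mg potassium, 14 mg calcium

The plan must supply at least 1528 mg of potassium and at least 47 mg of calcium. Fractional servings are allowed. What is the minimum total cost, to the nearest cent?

$1.22

This is a tiny linear program; its minimum lies at a vertex of the feasible set. List the vertices and price them.
banana only: max(1528/405, 47/7) = 6.714 servings → $1.68.
carrots only: max(1528/267, 47/22) = 5.723 servings → $2.29.
bell pepper only: max(1528/171, 47/14) = 8.936 servings → $7.60.
banana + carrots with both tight: 2.992 servings and 1.184 servings → $1.22.
banana + bell pepper with both tight: 2.986 servings and 1.864 servings → $2.33.
carrots + bell pepper: the both-tight solution has a negative serving — not a feasible corner.
The minimum over all feasible corners is $1.22.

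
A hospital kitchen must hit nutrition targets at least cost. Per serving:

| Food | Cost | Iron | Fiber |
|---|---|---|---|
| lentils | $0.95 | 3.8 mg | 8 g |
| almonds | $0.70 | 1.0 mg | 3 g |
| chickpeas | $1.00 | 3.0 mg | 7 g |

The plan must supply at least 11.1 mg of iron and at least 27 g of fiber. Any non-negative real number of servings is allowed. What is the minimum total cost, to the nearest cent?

$3.21

lentils only: max(11.1/3.8, 27/8) = 3.375 servings → $3.21.
almonds only: max(11.1/1.0, 27/3) = 11.1 servings → $7.77.
chickpeas only: max(11.1/3.0, 27/7) = 3.857 servings → $3.86.
lentils + almonds with both tight: 1.853 servings and 4.059 servings → $4.60.
lentils + chickpeas with both targets exact would need a negative amount; discard.
almonds + chickpeas with both tight: 1.65 servings and 3.15 servings → $4.30.
The minimum over all feasible corners is $3.21.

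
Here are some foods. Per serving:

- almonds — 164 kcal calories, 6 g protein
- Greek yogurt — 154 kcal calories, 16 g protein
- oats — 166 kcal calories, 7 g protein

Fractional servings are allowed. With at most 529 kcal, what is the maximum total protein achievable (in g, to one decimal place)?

55.0 g

Protein per kcal: Greek yogurt 0.1039, oats 0.04217, almonds 0.03659.
With no serving limits, spend the whole calories allowance on Greek yogurt: 529 kcal / 154 kcal × 16 g = 55.0 g.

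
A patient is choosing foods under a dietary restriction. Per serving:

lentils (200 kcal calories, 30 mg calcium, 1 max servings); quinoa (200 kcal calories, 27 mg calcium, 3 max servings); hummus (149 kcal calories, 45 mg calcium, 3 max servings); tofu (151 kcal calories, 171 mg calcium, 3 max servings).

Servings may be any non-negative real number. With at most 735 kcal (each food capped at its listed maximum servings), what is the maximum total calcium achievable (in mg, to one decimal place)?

Calcium per kcal: tofu 1.132, hummus 0.302, lentils 0.15, quinoa 0.135.
Take 3 servings of tofu: uses 453 kcal, +513.0 mg calcium (running total 513.0 mg).
Take 1.893 servings of hummus: uses 282 kcal, +85.2 mg calcium (running total 598.2 mg).
Filling greedily by calcium-per-kcal is optimal for one linear limit, giving 598.2 mg.

598.2 mg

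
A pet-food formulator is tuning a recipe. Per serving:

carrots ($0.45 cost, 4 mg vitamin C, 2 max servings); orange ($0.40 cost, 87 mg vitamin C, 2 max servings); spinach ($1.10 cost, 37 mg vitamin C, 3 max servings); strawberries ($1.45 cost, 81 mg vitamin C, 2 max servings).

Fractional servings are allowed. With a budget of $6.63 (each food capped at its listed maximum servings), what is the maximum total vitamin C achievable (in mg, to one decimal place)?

434.6 mg

Vitamin C per dollar: orange 217.5, strawberries 55.86, spinach 33.64, carrots 8.889.
Take 2 servings of orange: spends $0.80, +174.0 mg vitamin C (running total 174.0 mg).
Take 2 servings of strawberries: spends $2.90, +162.0 mg vitamin C (running total 336.0 mg).
Take 2.664 servings of spinach: spends $2.93, +98.6 mg vitamin C (running total 434.6 mg).
Greedy by best ratio exhausts the cost allowance optimally: 434.6 mg.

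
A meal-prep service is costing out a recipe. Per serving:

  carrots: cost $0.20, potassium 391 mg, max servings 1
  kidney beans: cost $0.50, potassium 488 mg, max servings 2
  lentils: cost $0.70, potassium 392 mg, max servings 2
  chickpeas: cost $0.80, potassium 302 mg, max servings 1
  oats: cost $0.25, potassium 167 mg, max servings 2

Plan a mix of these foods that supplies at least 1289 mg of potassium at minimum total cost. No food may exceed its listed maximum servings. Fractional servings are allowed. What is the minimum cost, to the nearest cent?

Cost per mg of potassium: carrots $0.0005, kidney beans $0.0010, oats $0.0015, lentils $0.0018, chickpeas $0.0026.
Take 1 serving of carrots: +391.0 mg potassium for $0.20 (total $0.20, still need 898.0 mg).
Take 1.84 servings of kidney beans: +898.0 mg potassium for $0.92 (total $1.12, still need 0.0 mg).
Filling from the cheapest source first is optimal under one linear minimum: $1.12.

$1.12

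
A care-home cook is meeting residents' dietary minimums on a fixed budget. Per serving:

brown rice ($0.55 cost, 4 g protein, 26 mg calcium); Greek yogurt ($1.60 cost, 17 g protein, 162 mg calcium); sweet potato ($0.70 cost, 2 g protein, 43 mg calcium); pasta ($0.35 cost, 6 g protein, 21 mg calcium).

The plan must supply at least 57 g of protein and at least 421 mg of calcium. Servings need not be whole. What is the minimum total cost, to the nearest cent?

$4.64

A basic optimal solution has at most two foods positive. Try each food alone and each pair with both targets met exactly.
brown rice only: max(57/4, 421/26) = 16.19 servings → $8.91.
Greek yogurt only: max(57/17, 421/162) = 3.353 servings → $5.36.
sweet potato only: max(57/2, 421/43) = 28.5 servings → $19.95.
pasta only: max(57/6, 421/21) = 20.05 servings → $7.02.
brown rice + Greek yogurt with both tight: 10.08 servings and 0.9806 servings → $7.11.
brown rice + sweet potato with both tight: 13.41 servings and 1.683 servings → $8.55.
brown rice + pasta: the both-tight solution has a negative serving — not a feasible corner.
Greek yogurt + sweet potato: intersection lies outside the first quadrant.
Greek yogurt + pasta with both tight: 2.161 servings and 3.377 servings → $4.64.
sweet potato + pasta with both tight: 6.153 servings and 7.449 servings → $6.91.
Cheapest feasible corner: $4.64.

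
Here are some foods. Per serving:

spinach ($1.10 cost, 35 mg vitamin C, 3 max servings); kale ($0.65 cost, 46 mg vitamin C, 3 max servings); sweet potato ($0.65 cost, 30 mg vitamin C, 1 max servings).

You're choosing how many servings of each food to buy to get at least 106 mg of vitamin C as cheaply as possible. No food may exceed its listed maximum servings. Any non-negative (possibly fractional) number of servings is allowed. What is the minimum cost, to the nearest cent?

$1.50

Cost per mg of vitamin C: kale $0.0141, sweet potato $0.0217, spinach $0.0314.
Take 2.304 servings of kale: +106.0 mg vitamin C for $1.50 (total $1.50, still need 0.0 mg).
Filling from the cheapest source first is optimal under one linear minimum: $1.50.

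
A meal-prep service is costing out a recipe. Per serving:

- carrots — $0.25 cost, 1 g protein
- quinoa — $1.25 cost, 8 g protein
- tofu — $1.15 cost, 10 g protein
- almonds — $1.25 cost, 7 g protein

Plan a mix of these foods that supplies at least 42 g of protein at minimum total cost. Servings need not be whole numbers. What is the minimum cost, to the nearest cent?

$4.83

Cost per g of protein: tofu $0.1150, quinoa $0.1562, almonds $0.1786, carrots $0.2500.
With no serving limits, use only tofu: 42 g / 10 g = 4.2 servings × $1.15 = $4.83.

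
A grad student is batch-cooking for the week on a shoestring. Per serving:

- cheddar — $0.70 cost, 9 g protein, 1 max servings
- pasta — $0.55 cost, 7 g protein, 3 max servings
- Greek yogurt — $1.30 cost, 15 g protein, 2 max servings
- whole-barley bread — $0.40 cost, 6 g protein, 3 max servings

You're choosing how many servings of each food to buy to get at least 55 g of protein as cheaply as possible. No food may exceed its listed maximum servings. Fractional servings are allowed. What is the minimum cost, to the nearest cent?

$4.16

Cost per g of protein: whole-barley bread $0.0667, cheddar $0.0778, pasta $0.0786, Greek yogurt $0.0867.
Take 3 servings of whole-barley bread: +18.0 g protein for $1.20 (total $1.20, still need 37.0 g).
Take 1 serving of cheddar: +9.0 g protein for $0.70 (total $1.90, still need 28.0 g).
Take 3 servings of pasta: +21.0 g protein for $1.65 (total $3.55, still need 7.0 g).
Take 0.4667 servings of Greek yogurt: +7.0 g protein for $0.61 (total $4.16, still need 0.0 g).
Greedy by cheapest-per-g is optimal for a single linear constraint, so the minimum cost is $4.16.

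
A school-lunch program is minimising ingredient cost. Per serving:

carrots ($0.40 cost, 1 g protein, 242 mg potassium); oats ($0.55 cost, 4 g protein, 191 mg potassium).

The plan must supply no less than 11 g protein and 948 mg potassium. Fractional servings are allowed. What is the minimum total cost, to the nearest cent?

carrots only: max(11/1, 948/242) = 11 servings → $4.40.
oats only: max(11/4, 948/191) = 4.963 servings → $2.73.
carrots + oats with both tight: 2.176 servings and 2.206 servings → $2.08.
So the least-cost plan costs $2.08.

$2.08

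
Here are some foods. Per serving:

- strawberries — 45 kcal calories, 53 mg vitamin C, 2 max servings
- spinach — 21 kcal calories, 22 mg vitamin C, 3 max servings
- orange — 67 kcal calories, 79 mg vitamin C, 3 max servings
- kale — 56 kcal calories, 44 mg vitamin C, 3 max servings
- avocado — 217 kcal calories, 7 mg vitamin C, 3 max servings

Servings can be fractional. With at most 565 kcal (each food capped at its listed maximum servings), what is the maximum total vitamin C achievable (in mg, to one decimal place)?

Vitamin C per kcal: orange 1.179, strawberries 1.178, spinach 1.048, kale 0.7857, avocado 0.03226.
Take 3 servings of orange: uses 201 kcal, +237.0 mg vitamin C (running total 237.0 mg).
Take 2 servings of strawberries: uses 90 kcal, +106.0 mg vitamin C (running total 343.0 mg).
Take 3 servings of spinach: uses 63 kcal, +66.0 mg vitamin C (running total 409.0 mg).
Take 3 servings of kale: uses 168 kcal, +132.0 mg vitamin C (running total 541.0 mg).
Take 0.1982 servings of avocado: uses 43 kcal, +1.4 mg vitamin C (running total 542.4 mg).
Filling greedily by vitamin C-per-kcal is optimal for one linear limit, giving 542.4 mg.

542.4 mg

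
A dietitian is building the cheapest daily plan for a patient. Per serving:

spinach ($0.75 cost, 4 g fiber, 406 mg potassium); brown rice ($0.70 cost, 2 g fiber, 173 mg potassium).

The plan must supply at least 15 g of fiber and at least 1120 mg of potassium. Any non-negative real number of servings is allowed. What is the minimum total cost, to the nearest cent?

Compare the cost at each extreme point of the feasible region.
spinach only: max(15/4, 1120/406) = 3.75 servings → $2.81.
brown rice only: max(15/2, 1120/173) = 7.5 servings → $5.25.
spinach + brown rice with both targets exact would need a negative amount; discard.
The minimum over all feasible corners is $2.81.

$2.81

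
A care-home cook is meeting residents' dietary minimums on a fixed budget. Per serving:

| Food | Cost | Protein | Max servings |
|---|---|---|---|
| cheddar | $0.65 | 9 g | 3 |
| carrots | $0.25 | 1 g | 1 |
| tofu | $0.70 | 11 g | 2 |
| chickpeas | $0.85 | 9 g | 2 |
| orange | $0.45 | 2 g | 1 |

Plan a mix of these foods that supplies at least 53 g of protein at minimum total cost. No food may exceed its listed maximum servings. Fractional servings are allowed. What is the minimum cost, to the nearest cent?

$3.73

Cost per g of protein: tofu $0.0636, cheddar $0.0722, chickpeas $0.0944, orange $0.2250, carrots $0.2500.
Take 2 servings of tofu: +22.0 g protein for $1.40 (total $1.40, still need 31.0 g).
Take 3 servings of cheddar: +27.0 g protein for $1.95 (total $3.35, still need 4.0 g).
Take 0.4444 servings of chickpeas: +4.0 g protein for $0.38 (total $3.73, still need 0.0 g).
Filling from the cheapest source first is optimal under one linear minimum: $3.73.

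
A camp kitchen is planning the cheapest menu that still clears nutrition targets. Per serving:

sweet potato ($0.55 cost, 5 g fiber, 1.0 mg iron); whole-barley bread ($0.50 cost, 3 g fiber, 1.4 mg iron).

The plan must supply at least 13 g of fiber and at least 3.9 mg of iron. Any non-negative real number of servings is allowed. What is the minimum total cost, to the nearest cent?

Compare the cost at each extreme point of the feasible region.
sweet potato only: max(13/5, 3.9/1.0) = 3.9 servings → $2.15.
whole-barley bread only: max(13/3, 3.9/1.4) = 4.333 servings → $2.17.
sweet potato + whole-barley bread with both tight: 1.625 servings and 1.625 servings → $1.71.
So the least-cost plan costs $1.71.

$1.71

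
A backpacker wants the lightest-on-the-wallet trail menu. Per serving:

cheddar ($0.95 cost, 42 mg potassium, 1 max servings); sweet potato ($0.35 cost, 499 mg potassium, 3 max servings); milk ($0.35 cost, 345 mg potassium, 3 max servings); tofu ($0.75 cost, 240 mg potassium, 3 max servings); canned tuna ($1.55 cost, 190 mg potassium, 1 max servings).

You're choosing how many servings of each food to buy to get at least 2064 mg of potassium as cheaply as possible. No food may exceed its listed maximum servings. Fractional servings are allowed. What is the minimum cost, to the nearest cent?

Cost per mg of potassium: sweet potato $0.0007, milk $0.0010, tofu $0.0031, canned tuna $0.0082, cheddar $0.0226.
Take 3 servings of sweet potato: +1497.0 mg potassium for $1.05 (total $1.05, still need 567.0 mg).
Take 1.643 servings of milk: +567.0 mg potassium for $0.58 (total $1.63, still need 0.0 mg).
Greedy by cheapest-per-mg is optimal for a single linear constraint, so the minimum cost is $1.63.

$1.63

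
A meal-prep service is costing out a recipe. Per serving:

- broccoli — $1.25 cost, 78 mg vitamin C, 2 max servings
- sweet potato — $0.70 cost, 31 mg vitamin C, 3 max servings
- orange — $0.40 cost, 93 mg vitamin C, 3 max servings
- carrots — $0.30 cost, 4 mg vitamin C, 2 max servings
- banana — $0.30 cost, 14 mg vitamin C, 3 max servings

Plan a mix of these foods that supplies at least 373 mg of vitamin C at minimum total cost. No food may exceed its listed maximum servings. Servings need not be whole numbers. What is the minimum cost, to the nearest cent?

Cost per mg of vitamin C: orange $0.0043, broccoli $0.0160, banana $0.0214, sweet potato $0.0226, carrots $0.0750.
Take 3 servings of orange: +279.0 mg vitamin C for $1.20 (total $1.20, still need 94.0 mg).
Take 1.205 servings of broccoli: +94.0 mg vitamin C for $1.51 (total $2.71, still need 0.0 mg).
Filling from the cheapest source first is optimal under one linear minimum: $2.71.

$2.71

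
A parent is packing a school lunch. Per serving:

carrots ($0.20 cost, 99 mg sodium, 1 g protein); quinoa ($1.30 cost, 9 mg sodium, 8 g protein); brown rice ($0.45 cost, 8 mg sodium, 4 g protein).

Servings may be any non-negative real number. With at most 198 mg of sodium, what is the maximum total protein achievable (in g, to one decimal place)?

176.0 g

Protein per mg sodium: quinoa 0.8889, brown rice 0.5, carrots 0.0101.
With no serving limits, spend the whole sodium allowance on quinoa: 198 mg / 9 mg × 8 g = 176.0 g.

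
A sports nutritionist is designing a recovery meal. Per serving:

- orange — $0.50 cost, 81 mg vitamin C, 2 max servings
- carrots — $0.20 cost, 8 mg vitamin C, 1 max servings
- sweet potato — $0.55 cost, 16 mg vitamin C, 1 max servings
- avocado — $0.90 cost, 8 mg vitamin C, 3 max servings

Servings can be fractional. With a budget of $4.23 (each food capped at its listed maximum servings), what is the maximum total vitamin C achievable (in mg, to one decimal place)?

Vitamin C per dollar: orange 162, carrots 40, sweet potato 29.09, avocado 8.889.
Take 2 servings of orange: spends $1.00, +162.0 mg vitamin C (running total 162.0 mg).
Take 1 serving of carrots: spends $0.20, +8.0 mg vitamin C (running total 170.0 mg).
Take 1 serving of sweet potato: spends $0.55, +16.0 mg vitamin C (running total 186.0 mg).
Take 2.756 servings of avocado: spends $2.48, +22.0 mg vitamin C (running total 208.0 mg).
Filling greedily by vitamin C-per-dollar is optimal for one linear limit, giving 208.0 mg.

208.0 mg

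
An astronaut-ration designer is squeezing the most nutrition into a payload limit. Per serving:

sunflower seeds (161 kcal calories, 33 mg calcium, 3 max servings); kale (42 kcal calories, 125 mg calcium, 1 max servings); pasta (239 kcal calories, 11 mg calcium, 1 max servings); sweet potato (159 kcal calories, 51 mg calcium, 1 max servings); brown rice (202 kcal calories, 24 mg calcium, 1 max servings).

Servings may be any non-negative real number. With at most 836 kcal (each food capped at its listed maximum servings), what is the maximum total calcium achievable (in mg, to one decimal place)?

293.1 mg

Calcium per kcal: kale 2.976, sweet potato 0.3208, sunflower seeds 0.205, brown rice 0.1188, pasta 0.04603.
Take 1 serving of kale: uses 42 kcal, +125.0 mg calcium (running total 125.0 mg).
Take 1 serving of sweet potato: uses 159 kcal, +51.0 mg calcium (running total 176.0 mg).
Take 3 servings of sunflower seeds: uses 483 kcal, +99.0 mg calcium (running total 275.0 mg).
Take 0.7525 servings of brown rice: uses 152 kcal, +18.1 mg calcium (running total 293.1 mg).
Greedy by best ratio exhausts the calories allowance optimally: 293.1 mg.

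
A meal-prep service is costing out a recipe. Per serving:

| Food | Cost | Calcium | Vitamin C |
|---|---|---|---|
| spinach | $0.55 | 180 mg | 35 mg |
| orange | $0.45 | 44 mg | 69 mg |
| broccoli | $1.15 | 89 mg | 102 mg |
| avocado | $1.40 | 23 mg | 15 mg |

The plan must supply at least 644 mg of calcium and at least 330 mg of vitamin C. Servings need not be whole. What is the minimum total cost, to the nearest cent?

Compare the cost at each extreme point of the feasible region.
spinach only: max(644/180, 330/35) = 9.429 servings → $5.19.
orange only: max(644/44, 330/69) = 14.64 servings → $6.59.
broccoli only: max(644/89, 330/102) = 7.236 servings → $8.32.
avocado only: max(644/23, 330/15) = 28 servings → $39.20.
spinach + orange with both tight: 2.75 servings and 3.388 servings → $3.04.
spinach + broccoli with both tight: 2.382 servings and 2.418 servings → $4.09.
spinach + avocado with both tight: 1.092 servings and 19.45 servings → $27.83.
orange + broccoli: the both-tight solution has a negative serving — not a feasible corner.
orange + avocado: intersection lies outside the first quadrant.
broccoli + avocado: intersection lies outside the first quadrant.
The minimum over all feasible corners is $3.04.

$3.04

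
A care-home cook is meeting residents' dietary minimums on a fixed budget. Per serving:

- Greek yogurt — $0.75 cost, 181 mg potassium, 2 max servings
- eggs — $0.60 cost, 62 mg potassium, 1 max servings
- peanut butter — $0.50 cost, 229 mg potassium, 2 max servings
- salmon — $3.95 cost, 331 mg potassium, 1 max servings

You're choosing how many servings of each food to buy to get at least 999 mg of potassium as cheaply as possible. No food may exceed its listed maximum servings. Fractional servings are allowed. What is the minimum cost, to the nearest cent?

$4.50

Cost per mg of potassium: peanut butter $0.0022, Greek yogurt $0.0041, eggs $0.0097, salmon $0.0119.
Take 2 servings of peanut butter: +458.0 mg potassium for $1.00 (total $1.00, still need 541.0 mg).
Take 2 servings of Greek yogurt: +362.0 mg potassium for $1.50 (total $2.50, still need 179.0 mg).
Take 1 serving of eggs: +62.0 mg potassium for $0.60 (total $3.10, still need 117.0 mg).
Take 0.3535 servings of salmon: +117.0 mg potassium for $1.40 (total $4.50, still need 0.0 mg).
Filling from the cheapest source first is optimal under one linear minimum: $4.50.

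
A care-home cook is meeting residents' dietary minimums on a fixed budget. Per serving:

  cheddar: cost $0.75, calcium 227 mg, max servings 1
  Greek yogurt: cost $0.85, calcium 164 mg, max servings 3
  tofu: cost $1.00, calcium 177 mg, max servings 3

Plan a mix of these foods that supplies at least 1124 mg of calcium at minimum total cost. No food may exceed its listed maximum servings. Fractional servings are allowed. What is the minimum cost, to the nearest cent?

Cost per mg of calcium: cheddar $0.0033, Greek yogurt $0.0052, tofu $0.0056.
Take 1 serving of cheddar: +227.0 mg calcium for $0.75 (total $0.75, still need 897.0 mg).
Take 3 servings of Greek yogurt: +492.0 mg calcium for $2.55 (total $3.30, still need 405.0 mg).
Take 2.288 servings of tofu: +405.0 mg calcium for $2.29 (total $5.59, still need 0.0 mg).
Greedy by cheapest-per-mg is optimal for a single linear constraint, so the minimum cost is $5.59.

$5.59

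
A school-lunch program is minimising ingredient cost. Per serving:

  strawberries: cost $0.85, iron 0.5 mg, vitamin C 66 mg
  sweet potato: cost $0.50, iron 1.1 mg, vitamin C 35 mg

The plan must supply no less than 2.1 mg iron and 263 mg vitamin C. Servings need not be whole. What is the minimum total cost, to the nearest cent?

$3.39

strawberries only: max(2.1/0.5, 263/66) = 4.2 servings → $3.57.
sweet potato only: max(2.1/1.1, 263/35) = 7.514 servings → $3.76.
strawberries + sweet potato with both tight: 3.917 servings and 0.1289 servings → $3.39.
Cheapest feasible corner: $3.39.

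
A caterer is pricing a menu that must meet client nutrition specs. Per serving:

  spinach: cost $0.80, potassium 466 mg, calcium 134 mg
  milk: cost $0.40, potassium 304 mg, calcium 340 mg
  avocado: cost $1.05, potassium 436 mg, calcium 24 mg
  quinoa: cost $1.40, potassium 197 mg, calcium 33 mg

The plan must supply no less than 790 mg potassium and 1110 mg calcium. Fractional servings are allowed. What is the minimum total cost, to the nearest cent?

Two binding constraints pin down two serving amounts, so the optimal mix uses at most two foods. The candidates are each food alone (scaled to the tighter of potassium/calcium) and each pair with both constraints tight.
spinach only: max(790/466, 1110/134) = 8.284 servings → $6.63.
milk only: max(790/304, 1110/340) = 3.265 servings → $1.31.
avocado only: max(790/436, 1110/24) = 46.25 servings → $48.56.
quinoa only: max(790/197, 1110/33) = 33.64 servings → $47.09.
spinach + milk: the both-tight solution has a negative serving — not a feasible corner.
spinach + avocado: the both-tight solution has a negative serving — not a feasible corner.
spinach + quinoa with both targets exact would need a negative amount; discard.
milk + avocado: intersection lies outside the first quadrant.
milk + quinoa: intersection lies outside the first quadrant.
avocado + quinoa with both targets exact would need a negative amount; discard.
So the least-cost plan costs $1.31.

$1.31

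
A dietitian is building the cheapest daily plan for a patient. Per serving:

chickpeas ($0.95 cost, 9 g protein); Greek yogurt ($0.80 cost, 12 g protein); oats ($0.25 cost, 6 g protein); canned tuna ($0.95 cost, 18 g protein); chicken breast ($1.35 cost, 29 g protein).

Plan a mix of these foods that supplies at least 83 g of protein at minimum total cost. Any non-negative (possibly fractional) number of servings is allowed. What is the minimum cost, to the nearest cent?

$3.46

Cost per g of protein: oats $0.0417, chicken breast $0.0466, canned tuna $0.0528, Greek yogurt $0.0667, chickpeas $0.1056.
With no serving limits, use only oats: 83 g / 6 g = 13.83 servings × $0.25 = $3.46.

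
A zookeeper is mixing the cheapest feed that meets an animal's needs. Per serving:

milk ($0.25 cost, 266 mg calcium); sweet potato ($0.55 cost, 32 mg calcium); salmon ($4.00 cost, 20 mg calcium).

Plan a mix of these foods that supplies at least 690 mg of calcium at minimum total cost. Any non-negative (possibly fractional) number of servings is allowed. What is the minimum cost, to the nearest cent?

Cost per mg of calcium: milk $0.0009, sweet potato $0.0172, salmon $0.2000.
With no serving limits, use only milk: 690 mg / 266 mg = 2.594 servings × $0.25 = $0.65.

$0.65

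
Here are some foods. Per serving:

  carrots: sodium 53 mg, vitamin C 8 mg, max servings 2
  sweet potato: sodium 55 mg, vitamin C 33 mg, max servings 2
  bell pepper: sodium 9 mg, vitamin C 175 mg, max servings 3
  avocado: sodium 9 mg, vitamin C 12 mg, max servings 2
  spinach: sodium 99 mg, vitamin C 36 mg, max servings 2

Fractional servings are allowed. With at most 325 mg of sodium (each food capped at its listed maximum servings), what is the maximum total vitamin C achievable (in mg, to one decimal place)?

Vitamin C per mg sodium: bell pepper 19.44, avocado 1.333, sweet potato 0.6, spinach 0.3636, carrots 0.1509.
Take 3 servings of bell pepper: uses 27 mg sodium, +525.0 mg vitamin C (running total 525.0 mg).
Take 2 servings of avocado: uses 18 mg sodium, +24.0 mg vitamin C (running total 549.0 mg).
Take 2 servings of sweet potato: uses 110 mg sodium, +66.0 mg vitamin C (running total 615.0 mg).
Take 1.717 servings of spinach: uses 170 mg sodium, +61.8 mg vitamin C (running total 676.8 mg).
Filling greedily by vitamin C-per-mg sodium is optimal for one linear limit, giving 676.8 mg.

676.8 mg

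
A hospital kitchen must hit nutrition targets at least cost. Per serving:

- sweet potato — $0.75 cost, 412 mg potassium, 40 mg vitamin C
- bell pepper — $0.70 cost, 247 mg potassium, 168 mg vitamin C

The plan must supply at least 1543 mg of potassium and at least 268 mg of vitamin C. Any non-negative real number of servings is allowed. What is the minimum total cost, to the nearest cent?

$3.01

Check every corner: each single food scaled to meet both minima, and each pair solved so both constraints bind.
sweet potato only: max(1543/412, 268/40) = 6.7 servings → $5.03.
bell pepper only: max(1543/247, 268/168) = 6.247 servings → $4.37.
sweet potato + bell pepper with both tight: 3.253 servings and 0.8207 servings → $3.01.
The minimum over all feasible corners is $3.01.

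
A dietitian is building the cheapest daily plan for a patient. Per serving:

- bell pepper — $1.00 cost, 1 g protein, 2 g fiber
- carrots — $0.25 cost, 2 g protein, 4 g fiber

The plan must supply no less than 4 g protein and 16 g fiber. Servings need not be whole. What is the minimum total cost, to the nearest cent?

With two linear requirements the optimum uses one or two foods; enumerate the corners.
bell pepper only: max(4/1, 16/2) = 8 servings → $8.00.
carrots only: max(4/2, 16/4) = 4 servings → $1.00.
bell pepper + carrots (both tight): parallel constraints — no distinct corner.
The minimum over all feasible corners is $1.00.

$1.00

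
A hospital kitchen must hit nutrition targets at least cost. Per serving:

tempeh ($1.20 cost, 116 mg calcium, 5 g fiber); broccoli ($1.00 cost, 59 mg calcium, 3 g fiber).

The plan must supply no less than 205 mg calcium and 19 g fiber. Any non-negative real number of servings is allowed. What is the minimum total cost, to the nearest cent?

$4.56

An LP optimum is at a vertex; with two nutrient constraints at most two foods are used. Check each candidate.
tempeh only: max(205/116, 19/5) = 3.8 servings → $4.56.
broccoli only: max(205/59, 19/3) = 6.333 servings → $6.33.
tempeh + broccoli with both targets exact would need a negative amount; discard.
The minimum over all feasible corners is $4.56.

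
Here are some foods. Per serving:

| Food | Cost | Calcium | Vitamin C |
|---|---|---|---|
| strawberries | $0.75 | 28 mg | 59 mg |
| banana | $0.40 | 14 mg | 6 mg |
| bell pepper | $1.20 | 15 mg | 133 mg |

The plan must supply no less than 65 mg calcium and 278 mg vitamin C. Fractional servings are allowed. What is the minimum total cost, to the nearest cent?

Minimising a linear cost over {calcium ≥ 65, vitamin C ≥ 278, servings ≥ 0} — the optimum is at a vertex, using one or two foods.
strawberries only: max(65/28, 278/59) = 4.712 servings → $3.53.
banana only: max(65/14, 278/6) = 46.33 servings → $18.53.
bell pepper only: max(65/15, 278/133) = 4.333 servings → $5.20.
strawberries + banana with both targets exact would need a negative amount; discard.
strawberries + bell pepper with both tight: 1.576 servings and 1.391 servings → $2.85.
banana + bell pepper with both tight: 2.525 servings and 1.976 servings → $3.38.
So the least-cost plan costs $2.85.

$2.85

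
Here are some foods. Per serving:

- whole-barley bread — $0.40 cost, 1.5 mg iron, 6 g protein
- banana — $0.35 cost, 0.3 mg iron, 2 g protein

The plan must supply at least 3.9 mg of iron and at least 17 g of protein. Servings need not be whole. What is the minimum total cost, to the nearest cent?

$1.13

Two binding constraints pin down two serving amounts, so the optimal mix uses at most two foods. The candidates are each food alone (scaled to the tighter of iron/protein) and each pair with both constraints tight.
whole-barley bread only: max(3.9/1.5, 17/6) = 2.833 servings → $1.13.
banana only: max(3.9/0.3, 17/2) = 13 servings → $4.55.
whole-barley bread + banana with both tight: 2.25 servings and 1.75 servings → $1.51.
The minimum over all feasible corners is $1.13.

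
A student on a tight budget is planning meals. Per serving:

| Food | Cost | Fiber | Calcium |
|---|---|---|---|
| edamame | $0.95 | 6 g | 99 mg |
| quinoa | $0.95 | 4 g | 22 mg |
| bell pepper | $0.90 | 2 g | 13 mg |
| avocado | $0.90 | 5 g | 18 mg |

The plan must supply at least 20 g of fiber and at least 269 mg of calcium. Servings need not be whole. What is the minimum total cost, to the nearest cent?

$3.17

Compare the cost at each extreme point of the feasible region.
edamame only: max(20/6, 269/99) = 3.333 servings → $3.17.
quinoa only: max(20/4, 269/22) = 12.23 servings → $11.62.
bell pepper only: max(20/2, 269/13) = 20.69 servings → $18.62.
avocado only: max(20/5, 269/18) = 14.94 servings → $13.45.
edamame + quinoa with both tight: 2.409 servings and 1.386 servings → $3.61.
edamame + bell pepper with both tight: 2.317 servings and 3.05 servings → $4.95.
edamame + avocado with both tight: 2.545 servings and 0.9457 servings → $3.27.
quinoa + bell pepper: intersection lies outside the first quadrant.
quinoa + avocado: intersection lies outside the first quadrant.
bell pepper + avocado: intersection lies outside the first quadrant.
So the least-cost plan costs $3.17.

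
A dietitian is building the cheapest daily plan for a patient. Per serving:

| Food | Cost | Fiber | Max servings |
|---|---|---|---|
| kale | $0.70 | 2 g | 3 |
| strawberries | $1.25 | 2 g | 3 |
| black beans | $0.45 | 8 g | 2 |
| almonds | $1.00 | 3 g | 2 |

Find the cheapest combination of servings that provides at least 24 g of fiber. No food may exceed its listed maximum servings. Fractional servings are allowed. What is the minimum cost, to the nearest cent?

Cost per g of fiber: black beans $0.0563, almonds $0.3333, kale $0.3500, strawberries $0.6250.
Take 2 servings of black beans: +16.0 g fiber for $0.90 (total $0.90, still need 8.0 g).
Take 2 servings of almonds: +6.0 g fiber for $2.00 (total $2.90, still need 2.0 g).
Take 1 serving of kale: +2.0 g fiber for $0.70 (total $3.60, still need 0.0 g).
Filling from the cheapest source first is optimal under one linear minimum: $3.60.

$3.60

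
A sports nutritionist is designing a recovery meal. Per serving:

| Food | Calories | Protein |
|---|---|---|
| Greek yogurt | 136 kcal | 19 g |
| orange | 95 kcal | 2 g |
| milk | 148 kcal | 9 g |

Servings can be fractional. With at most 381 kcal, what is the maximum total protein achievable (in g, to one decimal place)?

Protein per kcal: Greek yogurt 0.1397, milk 0.06081, orange 0.02105.
With no serving limits, spend the whole calories allowance on Greek yogurt: 381 kcal / 136 kcal × 19 g = 53.2 g.

53.2 g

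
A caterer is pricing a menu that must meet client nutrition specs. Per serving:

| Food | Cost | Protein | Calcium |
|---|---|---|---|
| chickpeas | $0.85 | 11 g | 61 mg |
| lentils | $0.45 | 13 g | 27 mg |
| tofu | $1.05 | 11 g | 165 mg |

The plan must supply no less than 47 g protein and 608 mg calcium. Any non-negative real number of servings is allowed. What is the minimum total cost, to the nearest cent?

chickpeas only: max(47/11, 608/61) = 9.967 servings → $8.47.
lentils only: max(47/13, 608/27) = 22.52 servings → $10.13.
tofu only: max(47/11, 608/165) = 4.273 servings → $4.49.
chickpeas + lentils with both targets exact would need a negative amount; discard.
chickpeas + tofu with both tight: 0.9327 servings and 3.34 servings → $4.30.
lentils + tofu with both tight: 0.5774 servings and 3.59 servings → $4.03.
So the least-cost plan costs $4.03.

$4.03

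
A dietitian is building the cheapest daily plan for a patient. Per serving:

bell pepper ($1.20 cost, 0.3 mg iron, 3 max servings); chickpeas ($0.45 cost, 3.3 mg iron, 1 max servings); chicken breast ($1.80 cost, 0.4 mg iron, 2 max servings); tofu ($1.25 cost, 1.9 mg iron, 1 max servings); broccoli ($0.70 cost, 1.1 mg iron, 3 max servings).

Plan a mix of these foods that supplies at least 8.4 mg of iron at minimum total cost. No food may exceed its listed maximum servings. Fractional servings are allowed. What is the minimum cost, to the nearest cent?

$3.73

Cost per mg of iron: chickpeas $0.1364, broccoli $0.6364, tofu $0.6579, bell pepper $4.0000, chicken breast $4.5000.
Take 1 serving of chickpeas: +3.3 mg iron for $0.45 (total $0.45, still need 5.1 mg).
Take 3 servings of broccoli: +3.3 mg iron for $2.10 (total $2.55, still need 1.8 mg).
Take 0.9474 servings of tofu: +1.8 mg iron for $1.18 (total $3.73, still need 0.0 mg).
Filling from the cheapest source first is optimal under one linear minimum: $3.73.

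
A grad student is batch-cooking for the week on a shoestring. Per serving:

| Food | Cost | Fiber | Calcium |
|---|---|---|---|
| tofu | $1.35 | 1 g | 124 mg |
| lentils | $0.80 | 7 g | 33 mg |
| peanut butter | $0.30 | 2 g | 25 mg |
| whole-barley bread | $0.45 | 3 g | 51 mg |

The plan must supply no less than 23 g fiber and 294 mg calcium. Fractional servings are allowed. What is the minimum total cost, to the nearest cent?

$3.17

At the optimum either one food covers both requirements or two foods hit both targets exactly; no other combination can be cheaper.
tofu only: max(23/1, 294/124) = 23 servings → $31.05.
lentils only: max(23/7, 294/33) = 8.909 servings → $7.13.
peanut butter only: max(23/2, 294/25) = 11.76 servings → $3.53.
whole-barley bread only: max(23/3, 294/51) = 7.667 servings → $3.45.
tofu + lentils with both tight: 1.556 servings and 3.063 servings → $4.55.
tofu + peanut butter with both tight: 0.0583 servings and 11.47 servings → $3.52.
tofu + whole-barley bread: intersection lies outside the first quadrant.
lentils + peanut butter with both targets exact would need a negative amount; discard.
lentils + whole-barley bread with both tight: 1.128 servings and 5.035 servings → $3.17.
peanut butter + whole-barley bread with both tight: 10.78 servings and 0.4815 servings → $3.45.
Cheapest feasible corner: $3.17.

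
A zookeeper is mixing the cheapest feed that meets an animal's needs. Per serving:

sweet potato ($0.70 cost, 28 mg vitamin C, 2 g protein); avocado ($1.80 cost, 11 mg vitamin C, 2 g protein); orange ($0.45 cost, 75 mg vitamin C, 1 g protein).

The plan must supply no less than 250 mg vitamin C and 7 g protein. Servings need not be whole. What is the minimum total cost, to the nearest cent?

A basic optimal solution has at most two foods positive. Try each food alone and each pair with both targets met exactly.
sweet potato only: max(250/28, 7/2) = 8.929 servings → $6.25.
avocado only: max(250/11, 7/2) = 22.73 servings → $40.91.
orange only: max(250/75, 7/1) = 7 servings → $3.15.
sweet potato + avocado: intersection lies outside the first quadrant.
sweet potato + orange with both tight: 2.254 servings and 2.492 servings → $2.70.
avocado + orange with both tight: 1.978 servings and 3.043 servings → $4.93.
So the least-cost plan costs $2.70.

$2.70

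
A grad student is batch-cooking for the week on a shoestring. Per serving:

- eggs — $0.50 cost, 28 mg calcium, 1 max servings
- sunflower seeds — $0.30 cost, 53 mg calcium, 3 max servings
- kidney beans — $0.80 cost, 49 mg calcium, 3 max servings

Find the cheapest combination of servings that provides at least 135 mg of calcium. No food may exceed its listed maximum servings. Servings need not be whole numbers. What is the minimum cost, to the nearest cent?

Cost per mg of calcium: sunflower seeds $0.0057, kidney beans $0.0163, eggs $0.0179.
Take 2.547 servings of sunflower seeds: +135.0 mg calcium for $0.76 (total $0.76, still need 0.0 mg).
Greedy by cheapest-per-mg is optimal for a single linear constraint, so the minimum cost is $0.76.

$0.76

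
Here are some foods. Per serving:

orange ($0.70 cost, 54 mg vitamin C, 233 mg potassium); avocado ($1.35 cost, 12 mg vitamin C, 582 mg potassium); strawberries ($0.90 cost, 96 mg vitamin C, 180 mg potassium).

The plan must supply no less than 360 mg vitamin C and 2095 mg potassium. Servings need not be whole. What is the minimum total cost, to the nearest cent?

$5.89

Check every corner: each single food scaled to meet both minima, and each pair solved so both constraints bind.
orange only: max(360/54, 2095/233) = 8.991 servings → $6.29.
avocado only: max(360/12, 2095/582) = 30 servings → $40.50.
strawberries only: max(360/96, 2095/180) = 11.64 servings → $10.47.
orange + avocado with both tight: 6.44 servings and 1.022 servings → $5.89.
orange + strawberries with both targets exact would need a negative amount; discard.
avocado + strawberries with both tight: 2.538 servings and 3.433 servings → $6.52.
Cheapest feasible corner: $5.89.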